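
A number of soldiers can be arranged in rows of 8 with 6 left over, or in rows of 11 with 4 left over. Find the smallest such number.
M = 8 × 11 = 88. M₁ = 11, y₁ ≡ 3 (mod 8). M₂ = 8, y₂ ≡ 7 (mod 11). r = 6×11×3 + 4×8×7 ≡ 70 (mod 88). The smallest positive such number is 70.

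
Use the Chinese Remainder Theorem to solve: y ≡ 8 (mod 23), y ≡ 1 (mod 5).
31

Using the Chinese Remainder Theorem:
M = product of moduli = 115
For equation 1: M_1 = 5, 5 ≡ 5 (mod 23), inverse of 5 mod 23 is 14 (check: 5 × 14 = 70 ≡ 1 (mod 23))
For equation 2: M_2 = 23, 23 ≡ 3 (mod 5), inverse of 23 mod 5 is 2 (check: 3 × 2 = 6 ≡ 1 (mod 5))
Combine: y ≡ Σ r_i×M_i×(M_i⁻¹ mod m_i) = 8×5×14 + 1×23×2 = 560 + 46 = 606
606 mod 115 = 31
y ≡ 31 (mod 115)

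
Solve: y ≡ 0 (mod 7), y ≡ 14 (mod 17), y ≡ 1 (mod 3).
M = 7 × 17 × 3 = 357. M₁ = 51, y₁ ≡ 4 (mod 7). M₂ = 21, y₂ ≡ 13 (mod 17). M₃ = 119, y₃ ≡ 2 (mod 3). y = 0×51×4 + 14×21×13 + 1×119×2 ≡ 133 (mod 357)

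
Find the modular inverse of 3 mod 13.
3^(-1) ≡ 9 (mod 13). Verification: 3 × 9 = 27 ≡ 1 (mod 13)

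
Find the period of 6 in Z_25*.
Powers of 6 mod 25: 6^1≡6, 6^2≡11, 6^3≡16, 6^4≡21, 6^5≡1. Order = 5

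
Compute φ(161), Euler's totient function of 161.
132

Prime factorization: 161 = 7 × 23
Using the formula φ(n) = n × Π(1 - 1/p) for each prime factor p:
φ(161) = 161 × (1 - 1/7) × (1 - 1/23)
φ(161) = 132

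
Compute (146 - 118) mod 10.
8

(146 - 118) = 28
28 mod 10 = 8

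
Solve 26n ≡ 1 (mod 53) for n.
51

Using Extended Euclidean Algorithm:
gcd(26, 53) = 1
Bezout coefficients: 26 × -2 + 53 × 1 = 1
So 26 × -2 ≡ 1 (mod 53)
The inverse is -2 mod 53 = 51
Verification: 26 × 51 = 1326 = 25 × 53 + 1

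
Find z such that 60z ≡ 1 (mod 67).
60^(-1) ≡ 19 (mod 67). Verification: 60 × 19 = 1140 ≡ 1 (mod 67)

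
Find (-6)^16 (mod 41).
Using repeated squaring. (-6) ≡ 35 (mod 41). 16 = 16 (binary 10000). Repeated squaring mod 41: 35^1 ≡ 35; 35^2 ≡ 35² = 1225 ≡ 36; 35^4 ≡ 36² = 1296 ≡ 25; 35^8 ≡ 25² = 625 ≡ 10; 35^16 ≡ 10² = 100 ≡ 18. So (-6)^16 ≡ 18 (mod 41).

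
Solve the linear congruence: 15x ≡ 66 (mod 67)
58

Since gcd(15, 67) = 1 divides 66, a solution exists.
Multiply both sides by the inverse of 15 mod 67:
  15^(-1) mod 67 = 9
  x ≡ 9 × 66 ≡ 594 ≡ 58 (mod 67)
Verification: 15 × 58 = 870 = 12 × 67 + 66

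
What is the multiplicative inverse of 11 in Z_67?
61

Using Extended Euclidean Algorithm:
gcd(11, 67) = 1
Bezout coefficients: 11 × -6 + 67 × 1 = 1
So 11 × -6 ≡ 1 (mod 67)
The inverse is -6 mod 67 = 61
Verification: 11 × 61 = 671 = 10 × 67 + 1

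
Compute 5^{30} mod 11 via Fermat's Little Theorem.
1

By Fermat's Little Theorem, a^(p-1) ≡ 1 (mod p) for prime p and gcd(a, p) = 1
Here p = 11, so 5^10 ≡ 1 (mod 11)
We can reduce the exponent: 30 mod 10 = 0
So 5^30 ≡ 5^0 (mod 11)
Computing: 5^0 mod 11 = 1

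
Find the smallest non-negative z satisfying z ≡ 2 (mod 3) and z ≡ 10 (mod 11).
M = 3 × 11 = 33. M₁ = 11, y₁ ≡ 2 (mod 3). M₂ = 3, y₂ ≡ 4 (mod 11). z = 2×11×2 + 10×3×4 ≡ 32 (mod 33)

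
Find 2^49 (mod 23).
Using Fermat: 2^{22} ≡ 1 (mod 23). 49 ≡ 5 (mod 22). So 2^{49} ≡ 2^{5} ≡ 9 (mod 23)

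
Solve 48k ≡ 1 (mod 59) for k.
48^(-1) ≡ 16 (mod 59). Verification: 48 × 16 = 768 ≡ 1 (mod 59)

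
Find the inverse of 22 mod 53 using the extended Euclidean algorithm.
Extended GCD: 22(-12) + 53(5) = 1. So 22^(-1) ≡ 41 ≡ 41 (mod 53). Verify: 22 × 41 = 902 ≡ 1 (mod 53)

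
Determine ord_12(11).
Powers of 11 mod 12: 11^1≡11, 11^2≡1. Order = 2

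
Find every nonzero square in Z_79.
QRs mod 79: {1, 2, 4, 5, 8, 9, 10, 11, 13, 16, 18, 19, 20, 21, 22, 23, 25, 26, 31, 32, 36, 38, 40, 42, 44, 45, 46, 49, 50, 51, 52, 55, 62, 64, 65, 67, 72, 73, 76}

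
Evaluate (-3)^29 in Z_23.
Using Fermat: (-3)^{22} ≡ 1 (mod 23). 29 ≡ 7 (mod 22). So (-3)^{29} ≡ (-3)^{7} ≡ 21 (mod 23)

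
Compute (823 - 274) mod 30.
9

(823 - 274) = 549
549 mod 30 = 9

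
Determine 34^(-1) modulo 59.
34^(-1) ≡ 33 (mod 59). Verification: 34 × 33 = 1122 ≡ 1 (mod 59)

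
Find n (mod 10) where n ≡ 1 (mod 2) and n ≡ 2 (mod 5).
M = 2 × 5 = 10. M₁ = 5, y₁ ≡ 1 (mod 2). M₂ = 2, y₂ ≡ 3 (mod 5). n = 1×5×1 + 2×2×3 ≡ 7 (mod 10)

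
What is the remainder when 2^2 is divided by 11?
2 = 2 (binary 10). Repeated squaring mod 11: 2^1 ≡ 2; 2^2 ≡ 2² = 4 ≡ 4. So 2^2 ≡ 4 (mod 11).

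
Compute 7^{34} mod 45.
34

Using successive squaring:
Binary expansion of 34: 100010
Powers of 7 mod 45 (each is the square of the previous):
  7^1 ≡ 7 (mod 45)
  7^2 ≡ 7² = 49 ≡ 4 (mod 45)
  7^4 ≡ 4² = 16 ≡ 16 (mod 45)
  7^8 ≡ 16² = 256 ≡ 31 (mod 45)
  7^16 ≡ 31² = 961 ≡ 16 (mod 45)
  7^32 ≡ 16² = 256 ≡ 31 (mod 45)
34 = 32 + 2, so 7^34 = 7^32 × 7^2 ≡ 31 × 4 (mod 45)
Multiplying step by step:
  31 × 4 = 124 ≡ 34 (mod 45)
Result: 7^34 ≡ 34 (mod 45)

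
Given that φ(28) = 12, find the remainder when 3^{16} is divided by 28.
By Euler: 3^{12} ≡ 1 (mod 28) since gcd(3, 28) = 1. 16 = 1×12 + 4. So 3^{16} ≡ 3^{4} ≡ 25 (mod 28)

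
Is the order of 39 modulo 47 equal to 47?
No, the actual order is 46, not 47.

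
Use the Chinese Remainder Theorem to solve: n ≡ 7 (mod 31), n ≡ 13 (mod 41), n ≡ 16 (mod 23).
5835

Using the Chinese Remainder Theorem:
M = product of moduli = 29233
For equation 1: M_1 = 943, 943 ≡ 13 (mod 31), inverse of 943 mod 31 is 12 (check: 13 × 12 = 156 ≡ 1 (mod 31))
For equation 2: M_2 = 713, 713 ≡ 16 (mod 41), inverse of 713 mod 41 is 18 (check: 16 × 18 = 288 ≡ 1 (mod 41))
For equation 3: M_3 = 1271, 1271 ≡ 6 (mod 23), inverse of 1271 mod 23 is 4 (check: 6 × 4 = 24 ≡ 1 (mod 23))
Combine: n ≡ Σ r_i×M_i×(M_i⁻¹ mod m_i) = 7×943×12 + 13×713×18 + 16×1271×4 = 79212 + 166842 + 81344 = 327398
327398 mod 29233 = 5835
n ≡ 5835 (mod 29233)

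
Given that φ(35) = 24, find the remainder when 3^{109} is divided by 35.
By Euler: 3^{24} ≡ 1 (mod 35) since gcd(3, 35) = 1. 109 = 4×24 + 13. So 3^{109} ≡ 3^{13} ≡ 3 (mod 35)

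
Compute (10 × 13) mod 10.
0

(10 × 13) = 130
130 mod 10 = 0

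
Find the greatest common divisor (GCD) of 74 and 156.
2

Using the Euclidean algorithm:
74 = 0 × 156 + 74
156 = 2 × 74 + 8
74 = 9 × 8 + 2
8 = 4 × 2 + 0

GCD(74, 156) = 2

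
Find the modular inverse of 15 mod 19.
15^(-1) ≡ 14 (mod 19). Verification: 15 × 14 = 210 ≡ 1 (mod 19)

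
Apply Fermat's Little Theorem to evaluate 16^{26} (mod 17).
1

By Fermat's Little Theorem, a^(p-1) ≡ 1 (mod p) for prime p and gcd(a, p) = 1
Here p = 17, so 16^16 ≡ 1 (mod 17)
We can reduce the exponent: 26 mod 16 = 10
So 16^26 ≡ 16^10 (mod 17)
Computing: 16^10 mod 17 = 1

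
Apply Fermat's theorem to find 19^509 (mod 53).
By Fermat: 19^{52} ≡ 1 (mod 53). 509 ≡ 41 (mod 52). So 19^{509} ≡ 19^{41} ≡ 35 (mod 53)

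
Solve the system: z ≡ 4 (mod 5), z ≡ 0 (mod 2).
M = 5 × 2 = 10. M₁ = 2, y₁ ≡ 3 (mod 5). M₂ = 5, y₂ ≡ 1 (mod 2). z = 4×2×3 + 0×5×1 ≡ 4 (mod 10)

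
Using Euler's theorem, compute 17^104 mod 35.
By Euler: 17^{24} ≡ 1 (mod 35) since gcd(17, 35) = 1. 104 = 4×24 + 8. So 17^{104} ≡ 17^{8} ≡ 16 (mod 35)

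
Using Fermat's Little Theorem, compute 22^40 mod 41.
By Fermat's Little Theorem, 22^{40} ≡ 1 (mod 41) since 41 is prime and gcd(22, 41) = 1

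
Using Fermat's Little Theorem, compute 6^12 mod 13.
By Fermat's Little Theorem, 6^{12} ≡ 1 (mod 13) since 13 is prime and gcd(6, 13) = 1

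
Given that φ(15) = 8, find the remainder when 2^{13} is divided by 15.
By Euler: 2^{8} ≡ 1 (mod 15) since gcd(2, 15) = 1. 13 = 1×8 + 5. So 2^{13} ≡ 2^{5} ≡ 2 (mod 15)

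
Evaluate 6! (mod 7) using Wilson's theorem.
By Wilson's theorem, (6)! ≡ -1 ≡ 6 (mod 7)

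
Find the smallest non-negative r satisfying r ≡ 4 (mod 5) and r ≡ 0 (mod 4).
M = 5 × 4 = 20. M₁ = 4, y₁ ≡ 4 (mod 5). M₂ = 5, y₂ ≡ 1 (mod 4). r = 4×4×4 + 0×5×1 ≡ 4 (mod 20)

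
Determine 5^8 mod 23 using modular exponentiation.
8 = 8 (binary 1000). Repeated squaring mod 23: 5^1 ≡ 5; 5^2 ≡ 5² = 25 ≡ 2; 5^4 ≡ 2² = 4 ≡ 4; 5^8 ≡ 4² = 16 ≡ 16. So 5^8 ≡ 16 (mod 23).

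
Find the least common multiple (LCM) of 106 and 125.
13250

First find GCD(106, 125) using the Euclidean algorithm:
106 = 0 × 125 + 106
125 = 1 × 106 + 19
106 = 5 × 19 + 11
19 = 1 × 11 + 8
11 = 1 × 8 + 3
8 = 2 × 3 + 2
3 = 1 × 2 + 1
2 = 2 × 1 + 0
GCD(106, 125) = 1

LCM formula: LCM(a, b) = (a × b) / GCD(a, b)
LCM(106, 125) = (106 × 125) / 1
LCM(106, 125) = 13250 / 1
LCM(106, 125) = 13250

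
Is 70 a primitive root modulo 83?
p - 1 = 82 has prime divisors 2, 41. Check 70^(82/q) mod 83 for each: 70^(82/2) = 70^41 ≡ 1, 70^(82/41) = 70^2 ≡ 3 (mod 83). Since 70^41 ≡ 1 (mod 83), the order of 70 divides 41 (in fact the order is 41) ≠ 82, so it is not a primitive root.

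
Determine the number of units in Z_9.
6

Prime factorization: 9 = 3^2
Using the formula φ(n) = n × Π(1 - 1/p) for each prime factor p:
φ(9) = 9 × (1 - 1/3)
φ(9) = 6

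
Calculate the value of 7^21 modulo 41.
Using repeated squaring. 21 = 16 + 4 + 1 (binary 10101). Repeated squaring mod 41: 7^1 ≡ 7; 7^2 ≡ 7² = 49 ≡ 8; 7^4 ≡ 8² = 64 ≡ 23; 7^8 ≡ 23² = 529 ≡ 37; 7^16 ≡ 37² = 1369 ≡ 16. Multiply: 7^21 = 7^16 × 7^4 × 7^1 ≡ 16 × 23 × 7 (mod 41): 16 × 23 = 368 ≡ 40; 40 × 7 = 280 ≡ 34. So 7^21 ≡ 34 (mod 41).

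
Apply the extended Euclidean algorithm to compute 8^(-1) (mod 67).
Extended GCD: 8(-25) + 67(3) = 1. So 8^(-1) ≡ 42 ≡ 42 (mod 67). Verify: 8 × 42 = 336 ≡ 1 (mod 67)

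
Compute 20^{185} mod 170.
150

Using successive squaring:
Binary expansion of 185: 10111001
Powers of 20 mod 170 (each is the square of the previous):
  20^1 ≡ 20 (mod 170)
  20^2 ≡ 20² = 400 ≡ 60 (mod 170)
  20^4 ≡ 60² = 3600 ≡ 30 (mod 170)
  20^8 ≡ 30² = 900 ≡ 50 (mod 170)
  20^16 ≡ 50² = 2500 ≡ 120 (mod 170)
  20^32 ≡ 120² = 14400 ≡ 120 (mod 170)
  20^64 ≡ 120² = 14400 ≡ 120 (mod 170)
  20^128 ≡ 120² = 14400 ≡ 120 (mod 170)
185 = 128 + 32 + 16 + 8 + 1, so 20^185 = 20^128 × 20^32 × 20^16 × 20^8 × 20^1 ≡ 120 × 120 × 120 × 50 × 20 (mod 170)
Multiplying step by step:
  120 × 120 = 14400 ≡ 120 (mod 170)
  120 × 120 = 14400 ≡ 120 (mod 170)
  120 × 50 = 6000 ≡ 50 (mod 170)
  50 × 20 = 1000 ≡ 150 (mod 170)
Result: 20^185 ≡ 150 (mod 170)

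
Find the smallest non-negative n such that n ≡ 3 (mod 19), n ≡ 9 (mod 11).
174

Using the Chinese Remainder Theorem:
M = product of moduli = 209
For equation 1: M_1 = 11, 11 ≡ 11 (mod 19), inverse of 11 mod 19 is 7 (check: 11 × 7 = 77 ≡ 1 (mod 19))
For equation 2: M_2 = 19, 19 ≡ 8 (mod 11), inverse of 19 mod 11 is 7 (check: 8 × 7 = 56 ≡ 1 (mod 11))
Combine: n ≡ Σ r_i×M_i×(M_i⁻¹ mod m_i) = 3×11×7 + 9×19×7 = 231 + 1197 = 1428
1428 mod 209 = 174
n ≡ 174 (mod 209)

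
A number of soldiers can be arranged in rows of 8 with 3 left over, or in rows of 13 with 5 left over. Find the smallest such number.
M = 8 × 13 = 104. M₁ = 13, y₁ ≡ 5 (mod 8). M₂ = 8, y₂ ≡ 5 (mod 13). z = 3×13×5 + 5×8×5 ≡ 83 (mod 104). The smallest positive such number is 83.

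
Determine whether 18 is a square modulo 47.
By Euler's criterion: 18^{23} ≡ 1 (mod 47). Since this equals 1, 18 is a QR.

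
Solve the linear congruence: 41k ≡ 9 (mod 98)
5

Since gcd(41, 98) = 1 divides 9, a solution exists.
Multiply both sides by the inverse of 41 mod 98:
  41^(-1) mod 98 = 55
  x ≡ 55 × 9 ≡ 495 ≡ 5 (mod 98)
Verification: 41 × 5 = 205 = 2 × 98 + 9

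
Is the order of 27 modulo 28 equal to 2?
Yes, ord_28(27) = 2.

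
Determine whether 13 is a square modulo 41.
By Euler's criterion: 13^{20} ≡ 40 (mod 41). Since this equals -1 (≡ 40), 13 is not a QR.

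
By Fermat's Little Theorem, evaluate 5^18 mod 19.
By Fermat's Little Theorem, 5^{18} ≡ 1 (mod 19) since 19 is prime and gcd(5, 19) = 1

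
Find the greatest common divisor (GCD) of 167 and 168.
1

Using the Euclidean algorithm:
167 = 0 × 168 + 167
168 = 1 × 167 + 1
167 = 167 × 1 + 0

GCD(167, 168) = 1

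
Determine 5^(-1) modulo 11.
5^(-1) ≡ 9 (mod 11). Verification: 5 × 9 = 45 ≡ 1 (mod 11)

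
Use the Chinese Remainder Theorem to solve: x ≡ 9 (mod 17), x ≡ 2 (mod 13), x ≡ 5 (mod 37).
6554

Using the Chinese Remainder Theorem:
M = product of moduli = 8177
For equation 1: M_1 = 481, 481 ≡ 5 (mod 17), inverse of 481 mod 17 is 7 (check: 5 × 7 = 35 ≡ 1 (mod 17))
For equation 2: M_2 = 629, 629 ≡ 5 (mod 13), inverse of 629 mod 13 is 8 (check: 5 × 8 = 40 ≡ 1 (mod 13))
For equation 3: M_3 = 221, 221 ≡ 36 (mod 37), inverse of 221 mod 37 is 36 (check: 36 × 36 = 1296 ≡ 1 (mod 37))
Combine: x ≡ Σ r_i×M_i×(M_i⁻¹ mod m_i) = 9×481×7 + 2×629×8 + 5×221×36 = 30303 + 10064 + 39780 = 80147
80147 mod 8177 = 6554
x ≡ 6554 (mod 8177)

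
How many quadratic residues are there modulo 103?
For prime 103, there are (p-1)/2 = (103-1)/2 = 51 quadratic residues (excluding 0).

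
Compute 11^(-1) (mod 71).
11^(-1) ≡ 13 (mod 71). Verification: 11 × 13 = 143 ≡ 1 (mod 71)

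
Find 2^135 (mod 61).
Using Fermat: 2^{60} ≡ 1 (mod 61). 135 ≡ 15 (mod 60). So 2^{135} ≡ 2^{15} ≡ 11 (mod 61)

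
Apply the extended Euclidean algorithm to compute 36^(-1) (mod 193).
Extended GCD: 36(59) + 193(-11) = 1. So 36^(-1) ≡ 59 ≡ 59 (mod 193). Verify: 36 × 59 = 2124 ≡ 1 (mod 193)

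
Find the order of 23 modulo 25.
Powers of 23 mod 25: 23^1≡23, 23^2≡4, 23^3≡17, 23^4≡16, 23^5≡18, 23^6≡14, 23^7≡22, 23^8≡6, 23^9≡13, 23^10≡24, 23^11≡2, 23^12≡21, 23^13≡8, 23^14≡9, 23^15≡7, 23^16≡11, 23^17≡3, 23^18≡19, 23^19≡12, 23^20≡1. Order = 20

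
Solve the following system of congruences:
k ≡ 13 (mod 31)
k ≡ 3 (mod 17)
292

Using the Chinese Remainder Theorem:
M = product of moduli = 527
For equation 1: M_1 = 17, 17 ≡ 17 (mod 31), inverse of 17 mod 31 is 11 (check: 17 × 11 = 187 ≡ 1 (mod 31))
For equation 2: M_2 = 31, 31 ≡ 14 (mod 17), inverse of 31 mod 17 is 11 (check: 14 × 11 = 154 ≡ 1 (mod 17))
Combine: k ≡ Σ r_i×M_i×(M_i⁻¹ mod m_i) = 13×17×11 + 3×31×11 = 2431 + 1023 = 3454
3454 mod 527 = 292
k ≡ 292 (mod 527)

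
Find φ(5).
4

Prime factorization: 5 = 5
Using the formula φ(n) = n × Π(1 - 1/p) for each prime factor p:
φ(5) = 5 × (1 - 1/5)
φ(5) = 4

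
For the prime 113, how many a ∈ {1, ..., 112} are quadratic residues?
For prime 113, there are (p-1)/2 = (113-1)/2 = 56 quadratic residues (excluding 0).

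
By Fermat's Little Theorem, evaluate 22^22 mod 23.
By Fermat's Little Theorem, 22^{22} ≡ 1 (mod 23) since 23 is prime and gcd(22, 23) = 1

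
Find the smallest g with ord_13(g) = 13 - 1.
p - 1 = 12 has prime divisors 2, 3. h is a primitive root mod 13 iff h^(12/q) ≢ 1 (mod 13) for each such q.
h = 2: 2^6 ≡ 12, 2^4 ≡ 3 (mod 13); none is 1, so 2 has order 12 and is a primitive root.
The smallest primitive root mod 13 is g = 2.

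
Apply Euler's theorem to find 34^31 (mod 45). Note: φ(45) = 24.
By Euler: 34^{24} ≡ 1 (mod 45) since gcd(34, 45) = 1. 31 = 1×24 + 7. So 34^{31} ≡ 34^{7} ≡ 34 (mod 45)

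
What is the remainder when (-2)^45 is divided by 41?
Using Fermat: (-2)^{40} ≡ 1 (mod 41). 45 ≡ 5 (mod 40). So (-2)^{45} ≡ (-2)^{5} ≡ 9 (mod 41)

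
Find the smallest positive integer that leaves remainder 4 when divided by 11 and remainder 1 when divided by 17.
M = 11 × 17 = 187. M₁ = 17, y₁ ≡ 2 (mod 11). M₂ = 11, y₂ ≡ 14 (mod 17). m = 4×17×2 + 1×11×14 ≡ 103 (mod 187). The smallest positive such number is 103.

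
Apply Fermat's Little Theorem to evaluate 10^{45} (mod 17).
11

By Fermat's Little Theorem, a^(p-1) ≡ 1 (mod p) for prime p and gcd(a, p) = 1
Here p = 17, so 10^16 ≡ 1 (mod 17)
We can reduce the exponent: 45 mod 16 = 13
So 10^45 ≡ 10^13 (mod 17)
Computing: 10^13 mod 17 = 11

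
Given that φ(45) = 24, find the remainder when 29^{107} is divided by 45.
By Euler: 29^{24} ≡ 1 (mod 45) since gcd(29, 45) = 1. 107 = 4×24 + 11. So 29^{107} ≡ 29^{11} ≡ 14 (mod 45)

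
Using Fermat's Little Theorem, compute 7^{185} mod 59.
35

By Fermat's Little Theorem, a^(p-1) ≡ 1 (mod p) for prime p and gcd(a, p) = 1
Here p = 59, so 7^58 ≡ 1 (mod 59)
We can reduce the exponent: 185 mod 58 = 11
So 7^185 ≡ 7^11 (mod 59)
Computing: 7^11 mod 59 = 35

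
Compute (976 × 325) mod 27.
4

(976 × 325) = 317200
317200 mod 27 = 4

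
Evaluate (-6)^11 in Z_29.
Using repeated squaring. (-6) ≡ 23 (mod 29). 11 = 8 + 2 + 1 (binary 1011). Repeated squaring mod 29: 23^1 ≡ 23; 23^2 ≡ 23² = 529 ≡ 7; 23^4 ≡ 7² = 49 ≡ 20; 23^8 ≡ 20² = 400 ≡ 23. Multiply: (-6)^11 ≡ 23^8 × 23^2 × 23^1 ≡ 23 × 7 × 23 (mod 29): 23 × 7 = 161 ≡ 16; 16 × 23 = 368 ≡ 20. So (-6)^11 ≡ 20 (mod 29).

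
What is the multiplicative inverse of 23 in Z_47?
23^(-1) ≡ 45 (mod 47). Verification: 23 × 45 = 1035 ≡ 1 (mod 47)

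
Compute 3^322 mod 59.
Using Fermat: 3^{58} ≡ 1 (mod 59). 322 ≡ 32 (mod 58). So 3^{322} ≡ 3^{32} ≡ 27 (mod 59)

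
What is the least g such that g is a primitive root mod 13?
p - 1 = 12 has prime divisors 2, 3. h is a primitive root mod 13 iff h^(12/q) ≢ 1 (mod 13) for each such q.
h = 2: 2^6 ≡ 12, 2^4 ≡ 3 (mod 13); none is 1, so 2 has order 12 and is a primitive root.
The smallest primitive root mod 13 is g = 2.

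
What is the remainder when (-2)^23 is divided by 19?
Using Fermat: (-2)^{18} ≡ 1 (mod 19). 23 ≡ 5 (mod 18). So (-2)^{23} ≡ (-2)^{5} ≡ 6 (mod 19)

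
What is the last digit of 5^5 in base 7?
5 = 4 + 1 (binary 101). Repeated squaring mod 7: 5^1 ≡ 5; 5^2 ≡ 5² = 25 ≡ 4; 5^4 ≡ 4² = 16 ≡ 2. Multiply: 5^5 = 5^4 × 5^1 ≡ 2 × 5 (mod 7): 2 × 5 = 10 ≡ 3. So 5^5 ≡ 3 (mod 7).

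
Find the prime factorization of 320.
2^6 × 5

Divide by primes starting from smallest:
320 ÷ 2 = 160
160 ÷ 2 = 80
80 ÷ 2 = 40
40 ÷ 2 = 20
20 ÷ 2 = 10
10 ÷ 2 = 5
5 ÷ 5 = 1

320 = 2^6 × 5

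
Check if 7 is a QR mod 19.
By Euler's criterion: 7^{9} ≡ 1 (mod 19). Since this equals 1, 7 is a QR.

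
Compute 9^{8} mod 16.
1

Using successive squaring:
Binary expansion of 8: 1000
Powers of 9 mod 16 (each is the square of the previous):
  9^1 ≡ 9 (mod 16)
  9^2 ≡ 9² = 81 ≡ 1 (mod 16)
  9^4 ≡ 1² = 1 ≡ 1 (mod 16)
  9^8 ≡ 1² = 1 ≡ 1 (mod 16)
8 is a power of 2, so 9^8 is the last square: ≡ 1 (mod 16)
Result: 9^8 ≡ 1 (mod 16)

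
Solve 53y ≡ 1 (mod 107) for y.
105

Using Extended Euclidean Algorithm:
gcd(53, 107) = 1
Bezout coefficients: 53 × -2 + 107 × 1 = 1
So 53 × -2 ≡ 1 (mod 107)
The inverse is -2 mod 107 = 105
Verification: 53 × 105 = 5565 = 52 × 107 + 1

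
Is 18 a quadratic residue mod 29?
By Euler's criterion: 18^{14} ≡ 28 (mod 29). Since this equals -1 (≡ 28), 18 is not a QR.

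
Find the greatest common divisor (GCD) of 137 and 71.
1

Using the Euclidean algorithm:
137 = 1 × 71 + 66
71 = 1 × 66 + 5
66 = 13 × 5 + 1
5 = 5 × 1 + 0

GCD(137, 71) = 1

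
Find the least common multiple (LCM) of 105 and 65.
1365

First find GCD(105, 65) using the Euclidean algorithm:
105 = 1 × 65 + 40
65 = 1 × 40 + 25
40 = 1 × 25 + 15
25 = 1 × 15 + 10
15 = 1 × 10 + 5
10 = 2 × 5 + 0
GCD(105, 65) = 5

LCM formula: LCM(a, b) = (a × b) / GCD(a, b)
LCM(105, 65) = (105 × 65) / 5
LCM(105, 65) = 6825 / 5
LCM(105, 65) = 1365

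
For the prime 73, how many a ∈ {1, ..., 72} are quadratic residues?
For prime 73, there are (p-1)/2 = (73-1)/2 = 36 quadratic residues (excluding 0).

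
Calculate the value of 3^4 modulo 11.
4 = 4 (binary 100). Repeated squaring mod 11: 3^1 ≡ 3; 3^2 ≡ 3² = 9 ≡ 9; 3^4 ≡ 9² = 81 ≡ 4. So 3^4 ≡ 4 (mod 11).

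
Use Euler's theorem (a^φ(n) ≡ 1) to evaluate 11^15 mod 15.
By Euler: 11^{8} ≡ 1 (mod 15) since gcd(11, 15) = 1. 15 = 1×8 + 7. So 11^{15} ≡ 11^{7} ≡ 11 (mod 15)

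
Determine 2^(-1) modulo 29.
2^(-1) ≡ 15 (mod 29). Verification: 2 × 15 = 30 ≡ 1 (mod 29)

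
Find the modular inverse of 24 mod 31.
24^(-1) ≡ 22 (mod 31). Verification: 24 × 22 = 528 ≡ 1 (mod 31)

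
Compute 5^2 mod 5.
5 ≡ 0 (mod 5). 2 = 2 (binary 10). Repeated squaring mod 5: 0^1 ≡ 0; 0^2 ≡ 0² = 0 ≡ 0. So 5^2 ≡ 0 (mod 5).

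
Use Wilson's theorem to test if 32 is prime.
(31)! mod 32 = 0. Since 0 ≢ -1 (mod 32), 32 is not prime.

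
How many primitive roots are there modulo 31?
8

The number of primitive roots modulo p is φ(p-1) = φ(30)
φ(30) = 8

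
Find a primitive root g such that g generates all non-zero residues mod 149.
p - 1 = 148 has prime divisors 2, 37. h is a primitive root mod 149 iff h^(148/q) ≢ 1 (mod 149) for each such q.
h = 2: 2^74 ≡ 148, 2^4 ≡ 16 (mod 149); none is 1, so 2 has order 148 and is a primitive root.
The smallest primitive root mod 149 is g = 2.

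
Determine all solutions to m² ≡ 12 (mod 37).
The square roots of 12 mod 37 are 7 and 30. Verify: 7² = 49 ≡ 12 (mod 37)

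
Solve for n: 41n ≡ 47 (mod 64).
23

Since gcd(41, 64) = 1 divides 47, a solution exists.
Multiply both sides by the inverse of 41 mod 64:
  41^(-1) mod 64 = 25
  x ≡ 25 × 47 ≡ 1175 ≡ 23 (mod 64)
Verification: 41 × 23 = 943 = 14 × 64 + 47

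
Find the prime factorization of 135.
3^3 × 5

Divide by primes starting from smallest:
135 ÷ 3 = 45
45 ÷ 3 = 15
15 ÷ 3 = 5
5 ÷ 5 = 1

135 = 3^3 × 5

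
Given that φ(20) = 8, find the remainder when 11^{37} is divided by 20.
By Euler: 11^{8} ≡ 1 (mod 20) since gcd(11, 20) = 1. 37 = 4×8 + 5. So 11^{37} ≡ 11^{5} ≡ 11 (mod 20)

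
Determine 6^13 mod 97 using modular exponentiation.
Using repeated squaring. 13 = 8 + 4 + 1 (binary 1101). Repeated squaring mod 97: 6^1 ≡ 6; 6^2 ≡ 6² = 36 ≡ 36; 6^4 ≡ 36² = 1296 ≡ 35; 6^8 ≡ 35² = 1225 ≡ 61. Multiply: 6^13 = 6^8 × 6^4 × 6^1 ≡ 61 × 35 × 6 (mod 97): 61 × 35 = 2135 ≡ 1; 1 × 6 = 6 ≡ 6. So 6^13 ≡ 6 (mod 97).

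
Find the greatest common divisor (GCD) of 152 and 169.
1

Using the Euclidean algorithm:
152 = 0 × 169 + 152
169 = 1 × 152 + 17
152 = 8 × 17 + 16
17 = 1 × 16 + 1
16 = 16 × 1 + 0

GCD(152, 169) = 1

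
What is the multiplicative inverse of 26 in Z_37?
26^(-1) ≡ 10 (mod 37). Verification: 26 × 10 = 260 ≡ 1 (mod 37)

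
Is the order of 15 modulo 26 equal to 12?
Yes, ord_26(15) = 12.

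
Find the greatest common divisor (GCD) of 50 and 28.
2

Using the Euclidean algorithm:
50 = 1 × 28 + 22
28 = 1 × 22 + 6
22 = 3 × 6 + 4
6 = 1 × 4 + 2
4 = 2 × 2 + 0

GCD(50, 28) = 2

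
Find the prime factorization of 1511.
1511

Divide by primes starting from smallest:
1511 ÷ 1511 = 1

1511 = 1511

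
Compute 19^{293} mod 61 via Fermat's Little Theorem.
46

By Fermat's Little Theorem, a^(p-1) ≡ 1 (mod p) for prime p and gcd(a, p) = 1
Here p = 61, so 19^60 ≡ 1 (mod 61)
We can reduce the exponent: 293 mod 60 = 53
So 19^293 ≡ 19^53 (mod 61)
Computing: 19^53 mod 61 = 46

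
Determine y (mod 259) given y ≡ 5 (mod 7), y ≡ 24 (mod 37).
61

Using the Chinese Remainder Theorem:
M = product of moduli = 259
For equation 1: M_1 = 37, 37 ≡ 2 (mod 7), inverse of 37 mod 7 is 4 (check: 2 × 4 = 8 ≡ 1 (mod 7))
For equation 2: M_2 = 7, 7 ≡ 7 (mod 37), inverse of 7 mod 37 is 16 (check: 7 × 16 = 112 ≡ 1 (mod 37))
Combine: y ≡ Σ r_i×M_i×(M_i⁻¹ mod m_i) = 5×37×4 + 24×7×16 = 740 + 2688 = 3428
3428 mod 259 = 61
y ≡ 61 (mod 259)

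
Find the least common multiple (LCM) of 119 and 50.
5950

First find GCD(119, 50) using the Euclidean algorithm:
119 = 2 × 50 + 19
50 = 2 × 19 + 12
19 = 1 × 12 + 7
12 = 1 × 7 + 5
7 = 1 × 5 + 2
5 = 2 × 2 + 1
2 = 2 × 1 + 0
GCD(119, 50) = 1

LCM formula: LCM(a, b) = (a × b) / GCD(a, b)
LCM(119, 50) = (119 × 50) / 1
LCM(119, 50) = 5950 / 1
LCM(119, 50) = 5950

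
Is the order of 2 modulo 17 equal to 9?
No, the actual order is 8, not 9.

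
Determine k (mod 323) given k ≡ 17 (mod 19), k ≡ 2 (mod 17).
36

Using the Chinese Remainder Theorem:
M = product of moduli = 323
For equation 1: M_1 = 17, 17 ≡ 17 (mod 19), inverse of 17 mod 19 is 9 (check: 17 × 9 = 153 ≡ 1 (mod 19))
For equation 2: M_2 = 19, 19 ≡ 2 (mod 17), inverse of 19 mod 17 is 9 (check: 2 × 9 = 18 ≡ 1 (mod 17))
Combine: k ≡ Σ r_i×M_i×(M_i⁻¹ mod m_i) = 17×17×9 + 2×19×9 = 2601 + 342 = 2943
2943 mod 323 = 36
k ≡ 36 (mod 323)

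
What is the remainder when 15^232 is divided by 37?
Using Fermat: 15^{36} ≡ 1 (mod 37). 232 ≡ 16 (mod 36). So 15^{232} ≡ 15^{16} ≡ 12 (mod 37)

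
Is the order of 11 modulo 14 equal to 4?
No, the actual order is 3, not 4.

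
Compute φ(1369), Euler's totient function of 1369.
1332

Prime factorization: 1369 = 37^2
Using the formula φ(n) = n × Π(1 - 1/p) for each prime factor p:
φ(1369) = 1369 × (1 - 1/37)
φ(1369) = 1332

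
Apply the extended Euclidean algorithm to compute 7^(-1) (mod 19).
Extended GCD: 7(-8) + 19(3) = 1. So 7^(-1) ≡ 11 ≡ 11 (mod 19). Verify: 7 × 11 = 77 ≡ 1 (mod 19)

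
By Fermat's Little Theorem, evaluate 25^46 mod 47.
By Fermat's Little Theorem, 25^{46} ≡ 1 (mod 47) since 47 is prime and gcd(25, 47) = 1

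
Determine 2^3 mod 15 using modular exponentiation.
3 = 2 + 1 (binary 11). Repeated squaring mod 15: 2^1 ≡ 2; 2^2 ≡ 2² = 4 ≡ 4. Multiply: 2^3 = 2^2 × 2^1 ≡ 4 × 2 (mod 15): 4 × 2 = 8 ≡ 8. So 2^3 ≡ 8 (mod 15).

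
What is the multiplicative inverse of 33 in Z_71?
28

Using Extended Euclidean Algorithm:
gcd(33, 71) = 1
Bezout coefficients: 33 × 28 + 71 × -13 = 1
So 33 × 28 ≡ 1 (mod 71)
The inverse is 28 mod 71 = 28
Verification: 33 × 28 = 924 = 13 × 71 + 1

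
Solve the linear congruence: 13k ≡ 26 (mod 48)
2

Since gcd(13, 48) = 1 divides 26, a solution exists.
Multiply both sides by the inverse of 13 mod 48:
  13^(-1) mod 48 = 37
  x ≡ 37 × 26 ≡ 962 ≡ 2 (mod 48)
Verification: 13 × 2 = 26 = 0 × 48 + 26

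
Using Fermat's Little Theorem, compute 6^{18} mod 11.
4

By Fermat's Little Theorem, a^(p-1) ≡ 1 (mod p) for prime p and gcd(a, p) = 1
Here p = 11, so 6^10 ≡ 1 (mod 11)
We can reduce the exponent: 18 mod 10 = 8
So 6^18 ≡ 6^8 (mod 11)
Computing: 6^8 mod 11 = 4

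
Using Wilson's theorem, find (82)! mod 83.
By Wilson's theorem, (82)! ≡ -1 ≡ 82 (mod 83)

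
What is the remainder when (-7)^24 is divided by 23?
Using Fermat: (-7)^{22} ≡ 1 (mod 23). 24 ≡ 2 (mod 22). So (-7)^{24} ≡ (-7)^{2} ≡ 3 (mod 23)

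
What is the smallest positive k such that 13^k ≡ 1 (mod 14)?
Powers of 13 mod 14: 13^1≡13, 13^2≡1. Order = 2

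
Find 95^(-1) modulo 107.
98

Using Extended Euclidean Algorithm:
gcd(95, 107) = 1
Bezout coefficients: 95 × -9 + 107 × 8 = 1
So 95 × -9 ≡ 1 (mod 107)
The inverse is -9 mod 107 = 98
Verification: 95 × 98 = 9310 = 87 × 107 + 1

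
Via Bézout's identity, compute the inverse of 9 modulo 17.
Extended GCD: 9(2) + 17(-1) = 1. So 9^(-1) ≡ 2 ≡ 2 (mod 17). Verify: 9 × 2 = 18 ≡ 1 (mod 17)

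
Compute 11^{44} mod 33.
22

Using successive squaring:
Binary expansion of 44: 101100
Powers of 11 mod 33 (each is the square of the previous):
  11^1 ≡ 11 (mod 33)
  11^2 ≡ 11² = 121 ≡ 22 (mod 33)
  11^4 ≡ 22² = 484 ≡ 22 (mod 33)
  11^8 ≡ 22² = 484 ≡ 22 (mod 33)
  11^16 ≡ 22² = 484 ≡ 22 (mod 33)
  11^32 ≡ 22² = 484 ≡ 22 (mod 33)
44 = 32 + 8 + 4, so 11^44 = 11^32 × 11^8 × 11^4 ≡ 22 × 22 × 22 (mod 33)
Multiplying step by step:
  22 × 22 = 484 ≡ 22 (mod 33)
  22 × 22 = 484 ≡ 22 (mod 33)
Result: 11^44 ≡ 22 (mod 33)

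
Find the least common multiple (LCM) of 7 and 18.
126

First find GCD(7, 18) using the Euclidean algorithm:
7 = 0 × 18 + 7
18 = 2 × 7 + 4
7 = 1 × 4 + 3
4 = 1 × 3 + 1
3 = 3 × 1 + 0
GCD(7, 18) = 1

LCM formula: LCM(a, b) = (a × b) / GCD(a, b)
LCM(7, 18) = (7 × 18) / 1
LCM(7, 18) = 126 / 1
LCM(7, 18) = 126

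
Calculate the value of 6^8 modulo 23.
8 = 8 (binary 1000). Repeated squaring mod 23: 6^1 ≡ 6; 6^2 ≡ 6² = 36 ≡ 13; 6^4 ≡ 13² = 169 ≡ 8; 6^8 ≡ 8² = 64 ≡ 18. So 6^8 ≡ 18 (mod 23).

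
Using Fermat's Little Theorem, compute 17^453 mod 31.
By Fermat: 17^{30} ≡ 1 (mod 31). 453 ≡ 3 (mod 30). So 17^{453} ≡ 17^{3} ≡ 15 (mod 31)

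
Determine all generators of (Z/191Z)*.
Primitive roots mod 191: {19, 21, 22, 28, 29, 33, 35, 42, 44, 47, 53, 56, 57, 58, 61, 62, 63, 71, 73, 74, 76, 83, 87, 88, 89, 91, 93, 94, 95, 99, 101, 105, 106, 110, 111, 112, 113, 114, 116, 119, 123, 124, 126, 127, 131, 132, 137, 140, 141, 143, 145, 146, 148, 151, 157, 164, 165, 167, 168, 171, 173, 174, 175, 176, 178, 179, 181, 182, 183, 187, 188, 189}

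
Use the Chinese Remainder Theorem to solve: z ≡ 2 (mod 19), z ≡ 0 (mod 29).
M = 19 × 29 = 551. M₁ = 29, y₁ ≡ 2 (mod 19). M₂ = 19, y₂ ≡ 26 (mod 29). z = 2×29×2 + 0×19×26 ≡ 116 (mod 551)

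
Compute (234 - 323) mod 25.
11

(234 - 323) = -89
-89 mod 25 = 11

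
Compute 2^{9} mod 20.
12

Using successive squaring:
Binary expansion of 9: 1001
Powers of 2 mod 20 (each is the square of the previous):
  2^1 ≡ 2 (mod 20)
  2^2 ≡ 2² = 4 ≡ 4 (mod 20)
  2^4 ≡ 4² = 16 ≡ 16 (mod 20)
  2^8 ≡ 16² = 256 ≡ 16 (mod 20)
9 = 8 + 1, so 2^9 = 2^8 × 2^1 ≡ 16 × 2 (mod 20)
Multiplying step by step:
  16 × 2 = 32 ≡ 12 (mod 20)
Result: 2^9 ≡ 12 (mod 20)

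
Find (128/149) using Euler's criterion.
(128/149) = 128^{74} mod 149 = -1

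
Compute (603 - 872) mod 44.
39

(603 - 872) = -269
-269 mod 44 = 39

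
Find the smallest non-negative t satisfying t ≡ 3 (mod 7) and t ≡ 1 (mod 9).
M = 7 × 9 = 63. M₁ = 9, y₁ ≡ 4 (mod 7). M₂ = 7, y₂ ≡ 4 (mod 9). t = 3×9×4 + 1×7×4 ≡ 10 (mod 63)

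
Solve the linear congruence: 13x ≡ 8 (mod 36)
20

Since gcd(13, 36) = 1 divides 8, a solution exists.
Multiply both sides by the inverse of 13 mod 36:
  13^(-1) mod 36 = 25
  x ≡ 25 × 8 ≡ 200 ≡ 20 (mod 36)
Verification: 13 × 20 = 260 = 7 × 36 + 8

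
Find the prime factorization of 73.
73

Divide by primes starting from smallest:
73 ÷ 73 = 1

73 = 73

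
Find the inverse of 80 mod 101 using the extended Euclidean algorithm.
Extended GCD: 80(24) + 101(-19) = 1. So 80^(-1) ≡ 24 ≡ 24 (mod 101). Verify: 80 × 24 = 1920 ≡ 1 (mod 101)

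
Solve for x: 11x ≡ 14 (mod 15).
4

Since gcd(11, 15) = 1 divides 14, a solution exists.
Multiply both sides by the inverse of 11 mod 15:
  11^(-1) mod 15 = 11
  x ≡ 11 × 14 ≡ 154 ≡ 4 (mod 15)
Verification: 11 × 4 = 44 = 2 × 15 + 14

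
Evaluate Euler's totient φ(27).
18

Prime factorization: 27 = 3^3
Using the formula φ(n) = n × Π(1 - 1/p) for each prime factor p:
φ(27) = 27 × (1 - 1/3)
φ(27) = 18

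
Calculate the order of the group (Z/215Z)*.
168

Prime factorization: 215 = 5 × 43
Using the formula φ(n) = n × Π(1 - 1/p) for each prime factor p:
φ(215) = 215 × (1 - 1/5) × (1 - 1/43)
φ(215) = 168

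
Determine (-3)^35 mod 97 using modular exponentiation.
Using repeated squaring. (-3) ≡ 94 (mod 97). 35 = 32 + 2 + 1 (binary 100011). Repeated squaring mod 97: 94^1 ≡ 94; 94^2 ≡ 94² = 8836 ≡ 9; 94^4 ≡ 9² = 81 ≡ 81; 94^8 ≡ 81² = 6561 ≡ 62; 94^16 ≡ 62² = 3844 ≡ 61; 94^32 ≡ 61² = 3721 ≡ 35. Multiply: (-3)^35 ≡ 94^32 × 94^2 × 94^1 ≡ 35 × 9 × 94 (mod 97): 35 × 9 = 315 ≡ 24; 24 × 94 = 2256 ≡ 25. So (-3)^35 ≡ 25 (mod 97).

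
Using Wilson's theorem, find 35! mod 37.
(36)! = (35)! × (36) ≡ -1 (mod 37). So (35)! ≡ -1 × (36)^(-1) ≡ (-1)×(-1) = 1 (mod 37)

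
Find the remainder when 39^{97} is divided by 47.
By Fermat: 39^{46} ≡ 1 (mod 47). 97 = 2×46 + 5. So 39^{97} ≡ 39^{5} ≡ 38 (mod 47)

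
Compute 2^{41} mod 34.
2

Using successive squaring:
Binary expansion of 41: 101001
Powers of 2 mod 34 (each is the square of the previous):
  2^1 ≡ 2 (mod 34)
  2^2 ≡ 2² = 4 ≡ 4 (mod 34)
  2^4 ≡ 4² = 16 ≡ 16 (mod 34)
  2^8 ≡ 16² = 256 ≡ 18 (mod 34)
  2^16 ≡ 18² = 324 ≡ 18 (mod 34)
  2^32 ≡ 18² = 324 ≡ 18 (mod 34)
41 = 32 + 8 + 1, so 2^41 = 2^32 × 2^8 × 2^1 ≡ 18 × 18 × 2 (mod 34)
Multiplying step by step:
  18 × 18 = 324 ≡ 18 (mod 34)
  18 × 2 = 36 ≡ 2 (mod 34)
Result: 2^41 ≡ 2 (mod 34)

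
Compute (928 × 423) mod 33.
9

(928 × 423) = 392544
392544 mod 33 = 9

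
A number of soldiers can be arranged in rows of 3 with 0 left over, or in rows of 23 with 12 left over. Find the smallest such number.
M = 3 × 23 = 69. M₁ = 23, y₁ ≡ 2 (mod 3). M₂ = 3, y₂ ≡ 8 (mod 23). x = 0×23×2 + 12×3×8 ≡ 12 (mod 69). The smallest positive such number is 12.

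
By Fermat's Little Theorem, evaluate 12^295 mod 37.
By Fermat: 12^{36} ≡ 1 (mod 37). 295 ≡ 7 (mod 36). So 12^{295} ≡ 12^{7} ≡ 9 (mod 37)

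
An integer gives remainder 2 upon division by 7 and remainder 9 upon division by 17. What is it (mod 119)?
M = 7 × 17 = 119. M₁ = 17, y₁ ≡ 5 (mod 7). M₂ = 7, y₂ ≡ 5 (mod 17). m = 2×17×5 + 9×7×5 ≡ 9 (mod 119). The smallest positive such number is 9.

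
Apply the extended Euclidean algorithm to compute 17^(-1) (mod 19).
Extended GCD: 17(9) + 19(-8) = 1. So 17^(-1) ≡ 9 ≡ 9 (mod 19). Verify: 17 × 9 = 153 ≡ 1 (mod 19)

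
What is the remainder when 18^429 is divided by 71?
Using Fermat: 18^{70} ≡ 1 (mod 71). 429 ≡ 9 (mod 70). So 18^{429} ≡ 18^{9} ≡ 6 (mod 71)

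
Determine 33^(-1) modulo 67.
33^(-1) ≡ 65 (mod 67). Verification: 33 × 65 = 2145 ≡ 1 (mod 67)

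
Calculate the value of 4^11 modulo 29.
Using repeated squaring. 11 = 8 + 2 + 1 (binary 1011). Repeated squaring mod 29: 4^1 ≡ 4; 4^2 ≡ 4² = 16 ≡ 16; 4^4 ≡ 16² = 256 ≡ 24; 4^8 ≡ 24² = 576 ≡ 25. Multiply: 4^11 = 4^8 × 4^2 × 4^1 ≡ 25 × 16 × 4 (mod 29): 25 × 16 = 400 ≡ 23; 23 × 4 = 92 ≡ 5. So 4^11 ≡ 5 (mod 29).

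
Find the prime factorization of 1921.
17 × 113

Divide by primes starting from smallest:
1921 ÷ 17 = 113
113 ÷ 113 = 1

1921 = 17 × 113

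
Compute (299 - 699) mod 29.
6

(299 - 699) = -400
-400 mod 29 = 6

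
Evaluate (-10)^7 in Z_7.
(-10) ≡ 4 (mod 7). 7 = 4 + 2 + 1 (binary 111). Repeated squaring mod 7: 4^1 ≡ 4; 4^2 ≡ 4² = 16 ≡ 2; 4^4 ≡ 2² = 4 ≡ 4. Multiply: (-10)^7 ≡ 4^4 × 4^2 × 4^1 ≡ 4 × 2 × 4 (mod 7): 4 × 2 = 8 ≡ 1; 1 × 4 = 4 ≡ 4. So (-10)^7 ≡ 4 (mod 7).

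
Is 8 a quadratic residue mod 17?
By Euler's criterion: 8^{8} ≡ 1 (mod 17). Since this equals 1, 8 is a QR.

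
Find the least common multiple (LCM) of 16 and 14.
112

First find GCD(16, 14) using the Euclidean algorithm:
16 = 1 × 14 + 2
14 = 7 × 2 + 0
GCD(16, 14) = 2

LCM formula: LCM(a, b) = (a × b) / GCD(a, b)
LCM(16, 14) = (16 × 14) / 2
LCM(16, 14) = 224 / 2
LCM(16, 14) = 112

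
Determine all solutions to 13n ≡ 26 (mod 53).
2

Since gcd(13, 53) = 1 divides 26, a solution exists.
Multiply both sides by the inverse of 13 mod 53:
  13^(-1) mod 53 = 49
  x ≡ 49 × 26 ≡ 1274 ≡ 2 (mod 53)
Verification: 13 × 2 = 26 = 0 × 53 + 26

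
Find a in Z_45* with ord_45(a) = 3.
16 has order 3 mod 45 since 16^{3} ≡ 1 (mod 45) and no smaller power works.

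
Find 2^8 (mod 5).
8 = 8 (binary 1000). Repeated squaring mod 5: 2^1 ≡ 2; 2^2 ≡ 2² = 4 ≡ 4; 2^4 ≡ 4² = 16 ≡ 1; 2^8 ≡ 1² = 1 ≡ 1. So 2^8 ≡ 1 (mod 5).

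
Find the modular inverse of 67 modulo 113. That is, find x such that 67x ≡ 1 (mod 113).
27

Using Extended Euclidean Algorithm:
gcd(67, 113) = 1
Bezout coefficients: 67 × 27 + 113 × -16 = 1
So 67 × 27 ≡ 1 (mod 113)
The inverse is 27 mod 113 = 27
Verification: 67 × 27 = 1809 = 16 × 113 + 1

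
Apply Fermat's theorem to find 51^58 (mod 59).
By Fermat's Little Theorem, 51^{58} ≡ 1 (mod 59) since 59 is prime and gcd(51, 59) = 1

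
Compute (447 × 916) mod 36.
24

(447 × 916) = 409452
409452 mod 36 = 24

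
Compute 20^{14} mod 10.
0

Using successive squaring:
Binary expansion of 14: 1110
Powers of 20 mod 10 (each is the square of the previous):
  20^1 ≡ 0 (mod 10)
  20^2 ≡ 0² = 0 ≡ 0 (mod 10)
  20^4 ≡ 0² = 0 ≡ 0 (mod 10)
  20^8 ≡ 0² = 0 ≡ 0 (mod 10)
14 = 8 + 4 + 2, so 20^14 = 20^8 × 20^4 × 20^2 ≡ 0 × 0 × 0 (mod 10)
Multiplying step by step:
  0 × 0 = 0 ≡ 0 (mod 10)
  0 × 0 = 0 ≡ 0 (mod 10)
Result: 20^14 ≡ 0 (mod 10)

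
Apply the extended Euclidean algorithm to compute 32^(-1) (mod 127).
Extended GCD: 32(4) + 127(-1) = 1. So 32^(-1) ≡ 4 ≡ 4 (mod 127). Verify: 32 × 4 = 128 ≡ 1 (mod 127)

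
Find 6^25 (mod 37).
Using repeated squaring. 25 = 16 + 8 + 1 (binary 11001). Repeated squaring mod 37: 6^1 ≡ 6; 6^2 ≡ 6² = 36 ≡ 36; 6^4 ≡ 36² = 1296 ≡ 1; 6^8 ≡ 1² = 1 ≡ 1; 6^16 ≡ 1² = 1 ≡ 1. Multiply: 6^25 = 6^16 × 6^8 × 6^1 ≡ 1 × 1 × 6 (mod 37): 1 × 1 = 1 ≡ 1; 1 × 6 = 6 ≡ 6. So 6^25 ≡ 6 (mod 37).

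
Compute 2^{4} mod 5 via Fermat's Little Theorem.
1

By Fermat's Little Theorem, a^(p-1) ≡ 1 (mod p) for prime p and gcd(a, p) = 1
Here p = 5, so 2^4 ≡ 1 (mod 5)
We can reduce the exponent: 4 mod 4 = 0
So 2^4 ≡ 2^0 (mod 5)
Computing: 2^0 mod 5 = 1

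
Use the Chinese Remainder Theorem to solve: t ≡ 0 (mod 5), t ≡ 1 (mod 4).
M = 5 × 4 = 20. M₁ = 4, y₁ ≡ 4 (mod 5). M₂ = 5, y₂ ≡ 1 (mod 4). t = 0×4×4 + 1×5×1 ≡ 5 (mod 20)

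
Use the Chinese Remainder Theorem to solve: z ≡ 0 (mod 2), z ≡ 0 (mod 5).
M = 2 × 5 = 10. M₁ = 5, y₁ ≡ 1 (mod 2). M₂ = 2, y₂ ≡ 3 (mod 5). z = 0×5×1 + 0×2×3 ≡ 0 (mod 10)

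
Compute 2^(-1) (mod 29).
2^(-1) ≡ 15 (mod 29). Verification: 2 × 15 = 30 ≡ 1 (mod 29)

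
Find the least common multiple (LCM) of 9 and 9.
9

First find GCD(9, 9) using the Euclidean algorithm:
9 = 1 × 9 + 0
GCD(9, 9) = 9

LCM formula: LCM(a, b) = (a × b) / GCD(a, b)
LCM(9, 9) = (9 × 9) / 9
LCM(9, 9) = 81 / 9
LCM(9, 9) = 9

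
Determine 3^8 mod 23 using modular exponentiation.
8 = 8 (binary 1000). Repeated squaring mod 23: 3^1 ≡ 3; 3^2 ≡ 3² = 9 ≡ 9; 3^4 ≡ 9² = 81 ≡ 12; 3^8 ≡ 12² = 144 ≡ 6. So 3^8 ≡ 6 (mod 23).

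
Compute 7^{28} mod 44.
9

Using successive squaring:
Binary expansion of 28: 11100
Powers of 7 mod 44 (each is the square of the previous):
  7^1 ≡ 7 (mod 44)
  7^2 ≡ 7² = 49 ≡ 5 (mod 44)
  7^4 ≡ 5² = 25 ≡ 25 (mod 44)
  7^8 ≡ 25² = 625 ≡ 9 (mod 44)
  7^16 ≡ 9² = 81 ≡ 37 (mod 44)
28 = 16 + 8 + 4, so 7^28 = 7^16 × 7^8 × 7^4 ≡ 37 × 9 × 25 (mod 44)
Multiplying step by step:
  37 × 9 = 333 ≡ 25 (mod 44)
  25 × 25 = 625 ≡ 9 (mod 44)
Result: 7^28 ≡ 9 (mod 44)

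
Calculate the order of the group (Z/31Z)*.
30

Prime factorization: 31 = 31
Using the formula φ(n) = n × Π(1 - 1/p) for each prime factor p:
φ(31) = 31 × (1 - 1/31)
φ(31) = 30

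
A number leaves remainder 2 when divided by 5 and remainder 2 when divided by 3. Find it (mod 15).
M = 5 × 3 = 15. M₁ = 3, y₁ ≡ 2 (mod 5). M₂ = 5, y₂ ≡ 2 (mod 3). r = 2×3×2 + 2×5×2 ≡ 2 (mod 15)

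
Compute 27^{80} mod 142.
45

Using successive squaring:
Binary expansion of 80: 1010000
Powers of 27 mod 142 (each is the square of the previous):
  27^1 ≡ 27 (mod 142)
  27^2 ≡ 27² = 729 ≡ 19 (mod 142)
  27^4 ≡ 19² = 361 ≡ 77 (mod 142)
  27^8 ≡ 77² = 5929 ≡ 107 (mod 142)
  27^16 ≡ 107² = 11449 ≡ 89 (mod 142)
  27^32 ≡ 89² = 7921 ≡ 111 (mod 142)
  27^64 ≡ 111² = 12321 ≡ 109 (mod 142)
80 = 64 + 16, so 27^80 = 27^64 × 27^16 ≡ 109 × 89 (mod 142)
Multiplying step by step:
  109 × 89 = 9701 ≡ 45 (mod 142)
Result: 27^80 ≡ 45 (mod 142)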